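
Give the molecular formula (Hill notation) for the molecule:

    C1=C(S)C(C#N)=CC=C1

Heavy atoms from the SMILES: 7 C, 1 N, 1 S.
Implicit hydrogens by atom environment:
  4 × C (aromatic): 1 H each → 4
  2 × C (aromatic): no H
  1 × C: no H
  1 × N: no H
  1 × S: 1 H
  Total hydrogens = 5.
Molecular formula: C7H5NS

C7H5NS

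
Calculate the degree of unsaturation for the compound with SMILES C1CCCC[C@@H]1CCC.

Molecular formula from the SMILES: C9H18.
DoU = (2C + 2 + N − H − X)/2 = (2·9 + 2 + 0 − 18 − 0)/2 = 2/2 = 1.
(Structurally: 1 ring(s) + 0 π bond(s) = 1.)

1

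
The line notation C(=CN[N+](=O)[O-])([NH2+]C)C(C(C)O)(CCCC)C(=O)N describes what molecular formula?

Heavy atoms from the SMILES: 11 C, 4 N, 4 O.
Implicit hydrogens by atom environment:
  3 × C: 3 H each → 9
  3 × C: 2 H each → 6
  3 × C: no H
  2 × C: 1 H each → 2
  2 × O: no H
  1 × N: 2 H
  1 × N (charge +1): 2 H
  1 × N: 1 H
  1 × N (charge +1): no H
  1 × O: 1 H
  1 × O (charge -1): no H
  Total hydrogens = 23.
Net charge +1.
Molecular formula: C11H23N4O4+

C11H23N4O4+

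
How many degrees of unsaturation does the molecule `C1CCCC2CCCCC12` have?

2

Molecular formula from the SMILES: C10H18.
DoU = (2C + 2 + N − H − X)/2 = (2·10 + 2 + 0 − 18 − 0)/2 = 4/2 = 2.
(Structurally: 2 ring(s) + 0 π bond(s) = 2.)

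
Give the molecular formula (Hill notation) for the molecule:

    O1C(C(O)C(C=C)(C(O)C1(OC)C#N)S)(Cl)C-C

C11H16ClNO4S

Heavy atoms from the SMILES: 11 C, 1 Cl, 1 N, 4 O, 1 S.
Implicit hydrogens by atom environment:
  4 × C: no H
  3 × C: 1 H each → 3
  2 × C: 3 H each → 6
  2 × C: 2 H each → 4
  2 × O: 1 H each → 2
  2 × O: no H
  1 × Cl: no H
  1 × N: no H
  1 × S: 1 H
  Total hydrogens = 16.
Molecular formula: C11H16ClNO4S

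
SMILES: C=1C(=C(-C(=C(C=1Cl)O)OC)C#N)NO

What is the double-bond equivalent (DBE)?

Molecular formula from the SMILES: C8H7ClN2O3.
DoU = (2C + 2 + N − H − X)/2 = (2·8 + 2 + 2 − 7 − 1)/2 = 12/2 = 6.
(Structurally: 1 ring(s) + 5 π bond(s) = 6.)

6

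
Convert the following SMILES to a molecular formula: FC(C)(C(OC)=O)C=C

C6H9FO2

Heavy atoms from the SMILES: 6 C, 1 F, 2 O.
Implicit hydrogens by atom environment:
  2 × C: 3 H each → 6
  2 × C: no H
  2 × O: no H
  1 × C: 2 H
  1 × C: 1 H
  1 × F: no H
  Total hydrogens = 9.
Molecular formula: C6H9FO2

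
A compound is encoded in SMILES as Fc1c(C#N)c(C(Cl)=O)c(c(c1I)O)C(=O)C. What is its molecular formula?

Heavy atoms from the SMILES: 10 C, 1 Cl, 1 F, 1 I, 1 N, 3 O.
Implicit hydrogens by atom environment:
  6 × C (aromatic): no H
  3 × C: no H
  2 × O: no H
  1 × C: 3 H
  1 × Cl: no H
  1 × F: no H
  1 × I: no H
  1 × N: no H
  1 × O: 1 H
  Total hydrogens = 4.
Molecular formula: C10H4ClFINO3

C10H4ClFINO3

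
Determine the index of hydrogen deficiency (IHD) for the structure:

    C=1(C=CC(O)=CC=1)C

Molecular formula from the SMILES: C7H8O.
DoU = (2C + 2 + N − H − X)/2 = (2·7 + 2 + 0 − 8 − 0)/2 = 8/2 = 4.
(Structurally: 1 ring(s) + 3 π bond(s) = 4.)

4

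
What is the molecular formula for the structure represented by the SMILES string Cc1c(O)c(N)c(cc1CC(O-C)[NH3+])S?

C10H17N2O2S+

Heavy atoms from the SMILES: 10 C, 2 N, 2 O, 1 S.
Implicit hydrogens by atom environment:
  5 × C (aromatic): no H
  2 × C: 3 H each → 6
  1 × C: 2 H
  1 × C (aromatic): 1 H
  1 × C: 1 H
  1 × N (charge +1): 3 H
  1 × N: 2 H
  1 × O: 1 H
  1 × O: no H
  1 × S: 1 H
  Total hydrogens = 17.
Net charge +1.
Molecular formula: C10H17N2O2S+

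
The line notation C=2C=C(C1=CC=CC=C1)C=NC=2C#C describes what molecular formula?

C13H9N

Heavy atoms from the SMILES: 13 C, 1 N.
Implicit hydrogens by atom environment:
  8 × C (aromatic): 1 H each → 8
  3 × C (aromatic): no H
  1 × C: 1 H
  1 × C: no H
  1 × N (aromatic): no H
  Total hydrogens = 9.
Molecular formula: C13H9N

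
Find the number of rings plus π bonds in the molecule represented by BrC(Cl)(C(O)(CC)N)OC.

0

Molecular formula from the SMILES: C5H11BrClNO2.
DoU = (2C + 2 + N − H − X)/2 = (2·5 + 2 + 1 − 11 − 2)/2 = 0/2 = 0.
(Structurally: 0 ring(s) + 0 π bond(s) = 0.)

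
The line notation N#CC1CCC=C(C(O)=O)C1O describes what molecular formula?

C8H9NO3

Heavy atoms from the SMILES: 8 C, 1 N, 3 O.
Implicit hydrogens by atom environment:
  3 × C: 1 H each → 3
  3 × C: no H
  2 × C: 2 H each → 4
  2 × O: 1 H each → 2
  1 × N: no H
  1 × O: no H
  Total hydrogens = 9.
Molecular formula: C8H9NO3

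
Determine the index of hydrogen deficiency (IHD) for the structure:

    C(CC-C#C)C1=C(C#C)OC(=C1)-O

Molecular formula from the SMILES: C11H10O2.
DoU = (2C + 2 + N − H − X)/2 = (2·11 + 2 + 0 − 10 − 0)/2 = 14/2 = 7.
(Structurally: 1 ring(s) + 6 π bond(s) = 7.)

7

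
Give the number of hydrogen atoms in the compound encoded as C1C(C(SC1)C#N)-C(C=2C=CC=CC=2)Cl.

12

Hydrogens are implicit in SMILES; fill each atom to its normal valence:
  5 × C (aromatic): 1 H each → 5
  3 × C: 1 H each → 3
  2 × C: 2 H each → 4
  1 × C (aromatic): no H
  1 × C: no H
  1 × Cl: no H
  1 × N: no H
  1 × S: no H
  Total hydrogens = 12.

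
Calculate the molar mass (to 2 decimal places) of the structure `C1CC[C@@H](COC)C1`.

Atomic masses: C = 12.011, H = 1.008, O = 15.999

114.19

Molecular formula: C7H14O.
M = 7×12.011 + 14×1.008 + 1×15.999 = 114.19 g/mol.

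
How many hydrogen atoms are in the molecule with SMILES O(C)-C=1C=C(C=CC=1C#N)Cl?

Hydrogens are implicit in SMILES; fill each atom to its normal valence:
  3 × C (aromatic): 1 H each → 3
  3 × C (aromatic): no H
  1 × C: 3 H
  1 × C: no H
  1 × Cl: no H
  1 × N: no H
  1 × O: no H
  Total hydrogens = 6.

6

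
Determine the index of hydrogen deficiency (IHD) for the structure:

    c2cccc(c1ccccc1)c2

Molecular formula from the SMILES: C12H10.
DoU = (2C + 2 + N − H − X)/2 = (2·12 + 2 + 0 − 10 − 0)/2 = 16/2 = 8.
(Structurally: 2 ring(s) + 6 π bond(s) = 8.)

8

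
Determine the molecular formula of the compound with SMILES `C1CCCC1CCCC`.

Heavy atoms from the SMILES: 9 C.
Implicit hydrogens by atom environment:
  7 × C: 2 H each → 14
  1 × C: 3 H
  1 × C: 1 H
  Total hydrogens = 18.
Molecular formula: C9H18

C9H18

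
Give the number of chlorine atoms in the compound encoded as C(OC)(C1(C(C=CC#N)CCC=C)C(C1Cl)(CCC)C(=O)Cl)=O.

2

The symbol for chlorine appears 2 times in the SMILES.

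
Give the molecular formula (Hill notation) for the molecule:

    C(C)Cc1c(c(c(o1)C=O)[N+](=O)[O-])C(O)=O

C9H9NO6

Heavy atoms from the SMILES: 9 C, 1 N, 6 O.
Implicit hydrogens by atom environment:
  4 × C (aromatic): no H
  3 × O: no H
  2 × C: 2 H each → 4
  1 × C: 3 H
  1 × C: 1 H
  1 × C: no H
  1 × N (charge +1): no H
  1 × O: 1 H
  1 × O (aromatic): no H
  1 × O (charge -1): no H
  Total hydrogens = 9.
Molecular formula: C9H9NO6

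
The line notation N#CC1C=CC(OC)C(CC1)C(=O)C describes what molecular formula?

Heavy atoms from the SMILES: 11 C, 1 N, 2 O.
Implicit hydrogens by atom environment:
  5 × C: 1 H each → 5
  2 × C: 3 H each → 6
  2 × C: 2 H each → 4
  2 × C: no H
  2 × O: no H
  1 × N: no H
  Total hydrogens = 15.
Molecular formula: C11H15NO2

C11H15NO2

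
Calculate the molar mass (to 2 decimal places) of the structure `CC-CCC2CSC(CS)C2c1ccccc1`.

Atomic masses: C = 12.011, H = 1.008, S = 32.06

266.46

Molecular formula: C15H22S2.
M = 15×12.011 + 22×1.008 + 2×32.06 = 266.46 g/mol.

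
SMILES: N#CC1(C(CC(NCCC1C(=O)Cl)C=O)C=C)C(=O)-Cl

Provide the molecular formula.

Heavy atoms from the SMILES: 13 C, 2 Cl, 2 N, 3 O.
Implicit hydrogens by atom environment:
  5 × C: 1 H each → 5
  4 × C: 2 H each → 8
  4 × C: no H
  3 × O: no H
  2 × Cl: no H
  1 × N: 1 H
  1 × N: no H
  Total hydrogens = 14.
Molecular formula: C13H14Cl2N2O3

C13H14Cl2N2O3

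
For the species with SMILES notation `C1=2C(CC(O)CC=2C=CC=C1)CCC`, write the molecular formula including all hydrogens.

C13H18O

Heavy atoms from the SMILES: 13 C, 1 O.
Implicit hydrogens by atom environment:
  4 × C: 2 H each → 8
  4 × C (aromatic): 1 H each → 4
  2 × C: 1 H each → 2
  2 × C (aromatic): no H
  1 × C: 3 H
  1 × O: 1 H
  Total hydrogens = 18.
Molecular formula: C13H18O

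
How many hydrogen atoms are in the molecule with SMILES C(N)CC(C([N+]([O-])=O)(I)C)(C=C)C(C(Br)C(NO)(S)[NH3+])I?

20

Hydrogens are implicit in SMILES; fill each atom to its normal valence:
  3 × C: 2 H each → 6
  3 × C: 1 H each → 3
  3 × C: no H
  2 × I: no H
  1 × Br: no H
  1 × C: 3 H
  1 × N (charge +1): 3 H
  1 × N: 2 H
  1 × N: 1 H
  1 × N (charge +1): no H
  1 × O: 1 H
  1 × O: no H
  1 × O (charge -1): no H
  1 × S: 1 H
  Total hydrogens = 20.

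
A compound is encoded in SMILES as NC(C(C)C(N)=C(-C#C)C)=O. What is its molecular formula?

C8H12N2O

Heavy atoms from the SMILES: 8 C, 2 N, 1 O.
Implicit hydrogens by atom environment:
  4 × C: no H
  2 × C: 3 H each → 6
  2 × C: 1 H each → 2
  2 × N: 2 H each → 4
  1 × O: no H
  Total hydrogens = 12.
Molecular formula: C8H12N2O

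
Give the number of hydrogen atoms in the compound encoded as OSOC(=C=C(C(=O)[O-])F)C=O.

2

Hydrogens are implicit in SMILES; fill each atom to its normal valence:
  4 × C: no H
  3 × O: no H
  1 × C: 1 H
  1 × F: no H
  1 × O: 1 H
  1 × O (charge -1): no H
  1 × S: no H
  Total hydrogens = 2.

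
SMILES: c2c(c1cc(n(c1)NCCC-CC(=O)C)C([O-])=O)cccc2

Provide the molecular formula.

C17H19N2O3-

Heavy atoms from the SMILES: 17 C, 2 N, 3 O.
Implicit hydrogens by atom environment:
  7 × C (aromatic): 1 H each → 7
  4 × C: 2 H each → 8
  3 × C (aromatic): no H
  2 × C: no H
  2 × O: no H
  1 × C: 3 H
  1 × N: 1 H
  1 × N (aromatic): no H
  1 × O (charge -1): no H
  Total hydrogens = 19.
Net charge -1.
Molecular formula: C17H19N2O3-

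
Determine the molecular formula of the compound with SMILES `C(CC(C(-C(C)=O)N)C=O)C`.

Heavy atoms from the SMILES: 8 C, 1 N, 2 O.
Implicit hydrogens by atom environment:
  3 × C: 1 H each → 3
  2 × C: 3 H each → 6
  2 × C: 2 H each → 4
  2 × O: no H
  1 × C: no H
  1 × N: 2 H
  Total hydrogens = 15.
Molecular formula: C8H15NO2

C8H15NO2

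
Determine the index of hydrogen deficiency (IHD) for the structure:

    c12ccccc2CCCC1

5

Molecular formula from the SMILES: C10H12.
DoU = (2C + 2 + N − H − X)/2 = (2·10 + 2 + 0 − 12 − 0)/2 = 10/2 = 5.
(Structurally: 2 ring(s) + 3 π bond(s) = 5.)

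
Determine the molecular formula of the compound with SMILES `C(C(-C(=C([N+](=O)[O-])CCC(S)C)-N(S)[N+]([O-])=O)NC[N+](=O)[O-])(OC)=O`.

Heavy atoms from the SMILES: 10 C, 5 N, 8 O, 2 S.
Implicit hydrogens by atom environment:
  5 × O: no H
  3 × C: 2 H each → 6
  3 × C: no H
  3 × N (charge +1): no H
  3 × O (charge -1): no H
  2 × C: 3 H each → 6
  2 × C: 1 H each → 2
  2 × S: 1 H each → 2
  1 × N: 1 H
  1 × N: no H
  Total hydrogens = 17.
Molecular formula: C10H17N5O8S2

C10H17N5O8S2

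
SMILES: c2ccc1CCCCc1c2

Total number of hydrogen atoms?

Hydrogens are implicit in SMILES; fill each atom to its normal valence:
  4 × C: 2 H each → 8
  4 × C (aromatic): 1 H each → 4
  2 × C (aromatic): no H
  Total hydrogens = 12.

12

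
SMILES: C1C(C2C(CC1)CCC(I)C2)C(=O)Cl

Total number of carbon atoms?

11

The symbol for carbon appears 11 times in the SMILES. (Cl is a single chlorine, not C + l.)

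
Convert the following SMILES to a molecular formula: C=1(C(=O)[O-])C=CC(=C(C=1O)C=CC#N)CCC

Heavy atoms from the SMILES: 13 C, 1 N, 3 O.
Implicit hydrogens by atom environment:
  4 × C (aromatic): no H
  2 × C: 2 H each → 4
  2 × C (aromatic): 1 H each → 2
  2 × C: 1 H each → 2
  2 × C: no H
  1 × C: 3 H
  1 × N: no H
  1 × O: 1 H
  1 × O: no H
  1 × O (charge -1): no H
  Total hydrogens = 12.
Net charge -1.
Molecular formula: C13H12NO3-

C13H12NO3-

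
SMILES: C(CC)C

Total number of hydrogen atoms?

10

Hydrogens are implicit in SMILES; fill each atom to its normal valence:
  2 × C: 3 H each → 6
  2 × C: 2 H each → 4
  Total hydrogens = 10.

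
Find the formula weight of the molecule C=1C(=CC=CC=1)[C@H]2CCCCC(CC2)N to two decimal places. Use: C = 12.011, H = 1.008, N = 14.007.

203.33

Molecular formula: C14H21N.
M = 14×12.011 + 21×1.008 + 1×14.007 = 203.33 g/mol.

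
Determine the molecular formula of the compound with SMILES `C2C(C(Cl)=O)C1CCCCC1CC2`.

Heavy atoms from the SMILES: 11 C, 1 Cl, 1 O.
Implicit hydrogens by atom environment:
  7 × C: 2 H each → 14
  3 × C: 1 H each → 3
  1 × C: no H
  1 × Cl: no H
  1 × O: no H
  Total hydrogens = 17.
Molecular formula: C11H17ClO

C11H17ClO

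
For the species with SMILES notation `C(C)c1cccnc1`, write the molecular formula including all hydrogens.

C7H9N

Heavy atoms from the SMILES: 7 C, 1 N.
Implicit hydrogens by atom environment:
  4 × C (aromatic): 1 H each → 4
  1 × C: 3 H
  1 × C: 2 H
  1 × C (aromatic): no H
  1 × N (aromatic): no H
  Total hydrogens = 9.
Molecular formula: C7H9N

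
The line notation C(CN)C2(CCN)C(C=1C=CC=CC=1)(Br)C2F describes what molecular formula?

Heavy atoms from the SMILES: 1 Br, 13 C, 1 F, 2 N.
Implicit hydrogens by atom environment:
  5 × C (aromatic): 1 H each → 5
  4 × C: 2 H each → 8
  2 × C: no H
  2 × N: 2 H each → 4
  1 × Br: no H
  1 × C: 1 H
  1 × C (aromatic): no H
  1 × F: no H
  Total hydrogens = 18.
Molecular formula: C13H18BrFN2

C13H18BrFN2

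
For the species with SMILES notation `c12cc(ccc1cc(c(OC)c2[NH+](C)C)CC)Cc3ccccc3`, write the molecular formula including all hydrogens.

C22H26NO+

Heavy atoms from the SMILES: 22 C, 1 N, 1 O.
Implicit hydrogens by atom environment:
  9 × C (aromatic): 1 H each → 9
  7 × C (aromatic): no H
  4 × C: 3 H each → 12
  2 × C: 2 H each → 4
  1 × N (charge +1): 1 H
  1 × O: no H
  Total hydrogens = 26.
Net charge +1.
Molecular formula: C22H26NO+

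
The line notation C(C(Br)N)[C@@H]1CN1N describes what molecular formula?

C4H10BrN3

Heavy atoms from the SMILES: 1 Br, 4 C, 3 N.
Implicit hydrogens by atom environment:
  2 × C: 2 H each → 4
  2 × C: 1 H each → 2
  2 × N: 2 H each → 4
  1 × Br: no H
  1 × N: no H
  Total hydrogens = 10.
Molecular formula: C4H10BrN3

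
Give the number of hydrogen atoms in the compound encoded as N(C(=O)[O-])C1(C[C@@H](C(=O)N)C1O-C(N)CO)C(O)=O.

14

Hydrogens are implicit in SMILES; fill each atom to its normal valence:
  4 × C: no H
  4 × O: no H
  3 × C: 1 H each → 3
  2 × C: 2 H each → 4
  2 × N: 2 H each → 4
  2 × O: 1 H each → 2
  1 × N: 1 H
  1 × O (charge -1): no H
  Total hydrogens = 14.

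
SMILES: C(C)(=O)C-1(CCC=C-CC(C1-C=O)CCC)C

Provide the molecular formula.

C15H24O2

Heavy atoms from the SMILES: 15 C, 2 O.
Implicit hydrogens by atom environment:
  5 × C: 2 H each → 10
  5 × C: 1 H each → 5
  3 × C: 3 H each → 9
  2 × C: no H
  2 × O: no H
  Total hydrogens = 24.
Molecular formula: C15H24O2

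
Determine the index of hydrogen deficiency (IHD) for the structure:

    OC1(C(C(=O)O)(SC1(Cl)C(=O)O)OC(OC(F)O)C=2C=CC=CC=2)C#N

9

Molecular formula from the SMILES: C14H11ClFNO8S.
DoU = (2C + 2 + N − H − X)/2 = (2·14 + 2 + 1 − 11 − 2)/2 = 18/2 = 9.
(Structurally: 2 ring(s) + 7 π bond(s) = 9.)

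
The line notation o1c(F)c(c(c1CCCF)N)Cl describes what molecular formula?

C7H8ClF2NO

Heavy atoms from the SMILES: 7 C, 1 Cl, 2 F, 1 N, 1 O.
Implicit hydrogens by atom environment:
  4 × C (aromatic): no H
  3 × C: 2 H each → 6
  2 × F: no H
  1 × Cl: no H
  1 × N: 2 H
  1 × O (aromatic): no H
  Total hydrogens = 8.
Molecular formula: C7H8ClF2NO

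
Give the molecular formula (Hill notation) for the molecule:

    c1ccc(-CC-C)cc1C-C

Heavy atoms from the SMILES: 11 C.
Implicit hydrogens by atom environment:
  4 × C (aromatic): 1 H each → 4
  3 × C: 2 H each → 6
  2 × C: 3 H each → 6
  2 × C (aromatic): no H
  Total hydrogens = 16.
Molecular formula: C11H16

C11H16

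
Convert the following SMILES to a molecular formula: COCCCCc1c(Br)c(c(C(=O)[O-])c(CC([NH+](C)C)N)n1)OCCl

Heavy atoms from the SMILES: 1 Br, 16 C, 1 Cl, 3 N, 4 O.
Implicit hydrogens by atom environment:
  6 × C: 2 H each → 12
  5 × C (aromatic): no H
  3 × C: 3 H each → 9
  3 × O: no H
  1 × Br: no H
  1 × C: 1 H
  1 × C: no H
  1 × Cl: no H
  1 × N: 2 H
  1 × N (charge +1): 1 H
  1 × N (aromatic): no H
  1 × O (charge -1): no H
  Total hydrogens = 25.
Molecular formula: C16H25BrClN3O4

C16H25BrClN3O4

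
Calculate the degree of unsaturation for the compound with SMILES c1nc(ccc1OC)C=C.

Molecular formula from the SMILES: C8H9NO.
DoU = (2C + 2 + N − H − X)/2 = (2·8 + 2 + 1 − 9 − 0)/2 = 10/2 = 5.
(Structurally: 1 ring(s) + 4 π bond(s) = 5.)

5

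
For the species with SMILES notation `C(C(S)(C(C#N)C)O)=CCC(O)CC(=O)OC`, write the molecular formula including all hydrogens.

C11H17NO4S

Heavy atoms from the SMILES: 11 C, 1 N, 4 O, 1 S.
Implicit hydrogens by atom environment:
  4 × C: 1 H each → 4
  3 × C: no H
  2 × C: 3 H each → 6
  2 × C: 2 H each → 4
  2 × O: 1 H each → 2
  2 × O: no H
  1 × N: no H
  1 × S: 1 H
  Total hydrogens = 17.
Molecular formula: C11H17NO4S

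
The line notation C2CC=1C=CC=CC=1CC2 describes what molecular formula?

Heavy atoms from the SMILES: 10 C.
Implicit hydrogens by atom environment:
  4 × C: 2 H each → 8
  4 × C (aromatic): 1 H each → 4
  2 × C (aromatic): no H
  Total hydrogens = 12.
Molecular formula: C10H12

C10H12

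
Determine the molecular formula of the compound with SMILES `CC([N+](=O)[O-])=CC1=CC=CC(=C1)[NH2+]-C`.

C10H13N2O2+

Heavy atoms from the SMILES: 10 C, 2 N, 2 O.
Implicit hydrogens by atom environment:
  4 × C (aromatic): 1 H each → 4
  2 × C: 3 H each → 6
  2 × C (aromatic): no H
  1 × C: 1 H
  1 × C: no H
  1 × N (charge +1): 2 H
  1 × N (charge +1): no H
  1 × O: no H
  1 × O (charge -1): no H
  Total hydrogens = 13.
Net charge +1.
Molecular formula: C10H13N2O2+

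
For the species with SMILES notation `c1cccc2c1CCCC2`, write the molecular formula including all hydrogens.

C10H12

Heavy atoms from the SMILES: 10 C.
Implicit hydrogens by atom environment:
  4 × C: 2 H each → 8
  4 × C (aromatic): 1 H each → 4
  2 × C (aromatic): no H
  Total hydrogens = 12.
Molecular formula: C10H12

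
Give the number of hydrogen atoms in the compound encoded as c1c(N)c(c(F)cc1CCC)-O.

Hydrogens are implicit in SMILES; fill each atom to its normal valence:
  4 × C (aromatic): no H
  2 × C: 2 H each → 4
  2 × C (aromatic): 1 H each → 2
  1 × C: 3 H
  1 × F: no H
  1 × N: 2 H
  1 × O: 1 H
  Total hydrogens = 12.

12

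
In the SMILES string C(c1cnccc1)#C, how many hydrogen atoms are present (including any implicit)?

Hydrogens are implicit in SMILES; fill each atom to its normal valence:
  4 × C (aromatic): 1 H each → 4
  1 × C: 1 H
  1 × C (aromatic): no H
  1 × C: no H
  1 × N (aromatic): no H
  Total hydrogens = 5.

5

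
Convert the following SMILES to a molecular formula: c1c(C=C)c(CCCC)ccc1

Heavy atoms from the SMILES: 12 C.
Implicit hydrogens by atom environment:
  4 × C: 2 H each → 8
  4 × C (aromatic): 1 H each → 4
  2 × C (aromatic): no H
  1 × C: 3 H
  1 × C: 1 H
  Total hydrogens = 16.
Molecular formula: C12H16

C12H16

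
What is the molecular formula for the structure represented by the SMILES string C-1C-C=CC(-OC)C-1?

C7H12O

Heavy atoms from the SMILES: 7 C, 1 O.
Implicit hydrogens by atom environment:
  3 × C: 2 H each → 6
  3 × C: 1 H each → 3
  1 × C: 3 H
  1 × O: no H
  Total hydrogens = 12.
Molecular formula: C7H12O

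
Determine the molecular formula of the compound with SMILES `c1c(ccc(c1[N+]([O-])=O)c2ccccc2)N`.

C12H10N2O2

Heavy atoms from the SMILES: 12 C, 2 N, 2 O.
Implicit hydrogens by atom environment:
  8 × C (aromatic): 1 H each → 8
  4 × C (aromatic): no H
  1 × N: 2 H
  1 × N (charge +1): no H
  1 × O: no H
  1 × O (charge -1): no H
  Total hydrogens = 10.
Molecular formula: C12H10N2O2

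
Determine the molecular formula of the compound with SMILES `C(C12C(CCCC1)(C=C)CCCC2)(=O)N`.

C13H21NO

Heavy atoms from the SMILES: 13 C, 1 N, 1 O.
Implicit hydrogens by atom environment:
  9 × C: 2 H each → 18
  3 × C: no H
  1 × C: 1 H
  1 × N: 2 H
  1 × O: no H
  Total hydrogens = 21.
Molecular formula: C13H21NO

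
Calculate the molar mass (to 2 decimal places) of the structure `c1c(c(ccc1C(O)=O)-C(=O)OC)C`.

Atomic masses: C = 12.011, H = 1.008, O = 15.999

194.19

Molecular formula: C10H10O4.
M = 10×12.011 + 10×1.008 + 4×15.999 = 194.19 g/mol.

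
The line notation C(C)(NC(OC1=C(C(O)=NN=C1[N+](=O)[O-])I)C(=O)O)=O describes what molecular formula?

C8H7IN4O7

Heavy atoms from the SMILES: 8 C, 1 I, 4 N, 7 O.
Implicit hydrogens by atom environment:
  4 × C (aromatic): no H
  4 × O: no H
  2 × C: no H
  2 × N (aromatic): no H
  2 × O: 1 H each → 2
  1 × C: 3 H
  1 × C: 1 H
  1 × I: no H
  1 × N: 1 H
  1 × N (charge +1): no H
  1 × O (charge -1): no H
  Total hydrogens = 7.
Molecular formula: C8H7IN4O7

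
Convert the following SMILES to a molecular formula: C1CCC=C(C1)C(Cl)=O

C7H9ClO

Heavy atoms from the SMILES: 7 C, 1 Cl, 1 O.
Implicit hydrogens by atom environment:
  4 × C: 2 H each → 8
  2 × C: no H
  1 × C: 1 H
  1 × Cl: no H
  1 × O: no H
  Total hydrogens = 9.
Molecular formula: C7H9ClO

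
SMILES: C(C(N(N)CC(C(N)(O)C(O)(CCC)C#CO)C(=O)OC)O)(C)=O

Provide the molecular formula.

C14H25N3O7

Heavy atoms from the SMILES: 14 C, 3 N, 7 O.
Implicit hydrogens by atom environment:
  6 × C: no H
  4 × O: 1 H each → 4
  3 × C: 3 H each → 9
  3 × C: 2 H each → 6
  3 × O: no H
  2 × C: 1 H each → 2
  2 × N: 2 H each → 4
  1 × N: no H
  Total hydrogens = 25.
Molecular formula: C14H25N3O7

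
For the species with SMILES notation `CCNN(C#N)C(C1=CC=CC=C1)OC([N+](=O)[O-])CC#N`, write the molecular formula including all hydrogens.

Heavy atoms from the SMILES: 13 C, 5 N, 3 O.
Implicit hydrogens by atom environment:
  5 × C (aromatic): 1 H each → 5
  3 × N: no H
  2 × C: 2 H each → 4
  2 × C: 1 H each → 2
  2 × C: no H
  2 × O: no H
  1 × C: 3 H
  1 × C (aromatic): no H
  1 × N: 1 H
  1 × N (charge +1): no H
  1 × O (charge -1): no H
  Total hydrogens = 15.
Molecular formula: C13H15N5O3

C13H15N5O3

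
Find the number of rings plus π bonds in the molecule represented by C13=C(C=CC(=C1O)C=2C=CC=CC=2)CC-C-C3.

9

Molecular formula from the SMILES: C16H16O.
DoU = (2C + 2 + N − H − X)/2 = (2·16 + 2 + 0 − 16 − 0)/2 = 18/2 = 9.
(Structurally: 3 ring(s) + 6 π bond(s) = 9.)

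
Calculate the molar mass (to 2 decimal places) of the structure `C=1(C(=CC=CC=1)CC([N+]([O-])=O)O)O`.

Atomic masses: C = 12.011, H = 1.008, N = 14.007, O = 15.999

Molecular formula: C8H9NO4.
M = 8×12.011 + 9×1.008 + 1×14.007 + 4×15.999 = 183.16 g/mol.

183.16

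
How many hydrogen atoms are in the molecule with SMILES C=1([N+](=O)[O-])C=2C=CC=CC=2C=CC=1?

Hydrogens are implicit in SMILES; fill each atom to its normal valence:
  7 × C (aromatic): 1 H each → 7
  3 × C (aromatic): no H
  1 × N (charge +1): no H
  1 × O: no H
  1 × O (charge -1): no H
  Total hydrogens = 7.

7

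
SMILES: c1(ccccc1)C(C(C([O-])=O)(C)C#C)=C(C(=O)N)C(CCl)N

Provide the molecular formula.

C16H16ClN2O3-

Heavy atoms from the SMILES: 16 C, 1 Cl, 2 N, 3 O.
Implicit hydrogens by atom environment:
  6 × C: no H
  5 × C (aromatic): 1 H each → 5
  2 × C: 1 H each → 2
  2 × N: 2 H each → 4
  2 × O: no H
  1 × C: 3 H
  1 × C: 2 H
  1 × C (aromatic): no H
  1 × Cl: no H
  1 × O (charge -1): no H
  Total hydrogens = 16.
Net charge -1.
Molecular formula: C16H16ClN2O3-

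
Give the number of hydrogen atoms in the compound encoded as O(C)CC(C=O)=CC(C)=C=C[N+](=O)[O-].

11

Hydrogens are implicit in SMILES; fill each atom to its normal valence:
  3 × C: 1 H each → 3
  3 × C: no H
  3 × O: no H
  2 × C: 3 H each → 6
  1 × C: 2 H
  1 × N (charge +1): no H
  1 × O (charge -1): no H
  Total hydrogens = 11.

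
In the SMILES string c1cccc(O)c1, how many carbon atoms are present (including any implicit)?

6

The symbol for carbon appears 6 times in the SMILES. Lowercase c denotes aromatic carbon and counts toward C.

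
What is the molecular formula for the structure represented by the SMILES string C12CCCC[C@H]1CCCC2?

C10H18

Heavy atoms from the SMILES: 10 C.
Implicit hydrogens by atom environment:
  8 × C: 2 H each → 16
  2 × C: 1 H each → 2
  Total hydrogens = 18.
Molecular formula: C10H18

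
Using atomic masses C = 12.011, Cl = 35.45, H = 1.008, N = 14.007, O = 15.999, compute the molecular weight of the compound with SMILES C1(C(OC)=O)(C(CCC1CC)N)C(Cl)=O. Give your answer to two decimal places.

Molecular formula: C10H16ClNO3.
M = 10×12.011 + 1×35.45 + 16×1.008 + 1×14.007 + 3×15.999 = 233.69 g/mol.

233.69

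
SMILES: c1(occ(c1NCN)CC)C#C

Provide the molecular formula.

C9H12N2O

Heavy atoms from the SMILES: 9 C, 2 N, 1 O.
Implicit hydrogens by atom environment:
  3 × C (aromatic): no H
  2 × C: 2 H each → 4
  1 × C: 3 H
  1 × C (aromatic): 1 H
  1 × C: 1 H
  1 × C: no H
  1 × N: 2 H
  1 × N: 1 H
  1 × O (aromatic): no H
  Total hydrogens = 12.
Molecular formula: C9H12N2O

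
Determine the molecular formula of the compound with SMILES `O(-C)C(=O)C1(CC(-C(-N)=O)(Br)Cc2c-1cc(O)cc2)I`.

C13H13BrINO4

Heavy atoms from the SMILES: 1 Br, 13 C, 1 I, 1 N, 4 O.
Implicit hydrogens by atom environment:
  4 × C: no H
  3 × C (aromatic): 1 H each → 3
  3 × C (aromatic): no H
  3 × O: no H
  2 × C: 2 H each → 4
  1 × Br: no H
  1 × C: 3 H
  1 × I: no H
  1 × N: 2 H
  1 × O: 1 H
  Total hydrogens = 13.
Molecular formula: C13H13BrINO4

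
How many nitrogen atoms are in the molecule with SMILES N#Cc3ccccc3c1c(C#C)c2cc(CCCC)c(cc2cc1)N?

The symbol for nitrogen appears 2 times in the SMILES.

2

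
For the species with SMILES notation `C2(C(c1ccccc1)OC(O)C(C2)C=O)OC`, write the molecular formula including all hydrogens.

Heavy atoms from the SMILES: 13 C, 4 O.
Implicit hydrogens by atom environment:
  5 × C: 1 H each → 5
  5 × C (aromatic): 1 H each → 5
  3 × O: no H
  1 × C: 3 H
  1 × C: 2 H
  1 × C (aromatic): no H
  1 × O: 1 H
  Total hydrogens = 16.
Molecular formula: C13H16O4

C13H16O4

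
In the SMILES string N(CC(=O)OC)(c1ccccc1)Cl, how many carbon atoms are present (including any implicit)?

The symbol for carbon appears 9 times in the SMILES. Lowercase c denotes aromatic carbon and counts toward C.

9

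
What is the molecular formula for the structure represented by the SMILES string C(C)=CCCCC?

Heavy atoms from the SMILES: 7 C.
Implicit hydrogens by atom environment:
  3 × C: 2 H each → 6
  2 × C: 3 H each → 6
  2 × C: 1 H each → 2
  Total hydrogens = 14.
Molecular formula: C7H14

C7H14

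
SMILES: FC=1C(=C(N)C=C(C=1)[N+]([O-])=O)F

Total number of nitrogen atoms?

The symbol for nitrogen appears 2 times in the SMILES.

2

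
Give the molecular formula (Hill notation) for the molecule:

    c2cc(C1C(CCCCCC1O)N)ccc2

C14H21NO

Heavy atoms from the SMILES: 14 C, 1 N, 1 O.
Implicit hydrogens by atom environment:
  5 × C: 2 H each → 10
  5 × C (aromatic): 1 H each → 5
  3 × C: 1 H each → 3
  1 × C (aromatic): no H
  1 × N: 2 H
  1 × O: 1 H
  Total hydrogens = 21.
Molecular formula: C14H21NO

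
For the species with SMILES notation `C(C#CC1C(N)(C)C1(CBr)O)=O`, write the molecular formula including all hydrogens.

C8H10BrNO2

Heavy atoms from the SMILES: 1 Br, 8 C, 1 N, 2 O.
Implicit hydrogens by atom environment:
  4 × C: no H
  2 × C: 1 H each → 2
  1 × Br: no H
  1 × C: 3 H
  1 × C: 2 H
  1 × N: 2 H
  1 × O: 1 H
  1 × O: no H
  Total hydrogens = 10.
Molecular formula: C8H10BrNO2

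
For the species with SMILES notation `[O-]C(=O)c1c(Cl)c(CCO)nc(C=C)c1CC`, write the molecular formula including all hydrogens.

Heavy atoms from the SMILES: 12 C, 1 Cl, 1 N, 3 O.
Implicit hydrogens by atom environment:
  5 × C (aromatic): no H
  4 × C: 2 H each → 8
  1 × C: 3 H
  1 × C: 1 H
  1 × C: no H
  1 × Cl: no H
  1 × N (aromatic): no H
  1 × O: 1 H
  1 × O: no H
  1 × O (charge -1): no H
  Total hydrogens = 13.
Net charge -1.
Molecular formula: C12H13ClNO3-

C12H13ClNO3-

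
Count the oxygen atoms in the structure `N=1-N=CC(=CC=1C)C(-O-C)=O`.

The symbol for oxygen appears 2 times in the SMILES.

2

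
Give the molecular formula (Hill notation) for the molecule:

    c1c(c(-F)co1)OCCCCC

C9H13FO2

Heavy atoms from the SMILES: 9 C, 1 F, 2 O.
Implicit hydrogens by atom environment:
  4 × C: 2 H each → 8
  2 × C (aromatic): 1 H each → 2
  2 × C (aromatic): no H
  1 × C: 3 H
  1 × F: no H
  1 × O (aromatic): no H
  1 × O: no H
  Total hydrogens = 13.
Molecular formula: C9H13FO2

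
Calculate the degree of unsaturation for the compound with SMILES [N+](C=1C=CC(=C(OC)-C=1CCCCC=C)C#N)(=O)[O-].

Molecular formula from the SMILES: C14H16N2O3.
DoU = (2C + 2 + N − H − X)/2 = (2·14 + 2 + 2 − 16 − 0)/2 = 16/2 = 8.
(Structurally: 1 ring(s) + 7 π bond(s) = 8.)

8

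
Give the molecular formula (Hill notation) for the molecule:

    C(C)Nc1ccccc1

Heavy atoms from the SMILES: 8 C, 1 N.
Implicit hydrogens by atom environment:
  5 × C (aromatic): 1 H each → 5
  1 × C: 3 H
  1 × C: 2 H
  1 × C (aromatic): no H
  1 × N: 1 H
  Total hydrogens = 11.
Molecular formula: C8H11N

C8H11N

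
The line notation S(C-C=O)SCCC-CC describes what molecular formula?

Heavy atoms from the SMILES: 7 C, 1 O, 2 S.
Implicit hydrogens by atom environment:
  5 × C: 2 H each → 10
  2 × S: no H
  1 × C: 3 H
  1 × C: 1 H
  1 × O: no H
  Total hydrogens = 14.
Molecular formula: C7H14OS2

C7H14OS2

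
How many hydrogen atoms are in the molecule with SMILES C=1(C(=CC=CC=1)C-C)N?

11

Hydrogens are implicit in SMILES; fill each atom to its normal valence:
  4 × C (aromatic): 1 H each → 4
  2 × C (aromatic): no H
  1 × C: 3 H
  1 × C: 2 H
  1 × N: 2 H
  Total hydrogens = 11.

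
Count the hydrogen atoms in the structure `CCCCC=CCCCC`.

Hydrogens are implicit in SMILES; fill each atom to its normal valence:
  6 × C: 2 H each → 12
  2 × C: 3 H each → 6
  2 × C: 1 H each → 2
  Total hydrogens = 20.

20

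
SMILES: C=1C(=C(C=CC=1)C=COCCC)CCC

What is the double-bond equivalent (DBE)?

5

Molecular formula from the SMILES: C14H20O.
DoU = (2C + 2 + N − H − X)/2 = (2·14 + 2 + 0 − 20 − 0)/2 = 10/2 = 5.
(Structurally: 1 ring(s) + 4 π bond(s) = 5.)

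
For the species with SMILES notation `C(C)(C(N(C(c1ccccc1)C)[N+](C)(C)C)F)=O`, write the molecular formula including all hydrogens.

C14H22FN2O+

Heavy atoms from the SMILES: 14 C, 1 F, 2 N, 1 O.
Implicit hydrogens by atom environment:
  5 × C: 3 H each → 15
  5 × C (aromatic): 1 H each → 5
  2 × C: 1 H each → 2
  1 × C: no H
  1 × C (aromatic): no H
  1 × F: no H
  1 × N: no H
  1 × N (charge +1): no H
  1 × O: no H
  Total hydrogens = 22.
Net charge +1.
Molecular formula: C14H22FN2O+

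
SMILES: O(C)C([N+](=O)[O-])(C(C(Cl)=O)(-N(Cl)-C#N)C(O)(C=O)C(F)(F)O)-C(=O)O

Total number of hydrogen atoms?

Hydrogens are implicit in SMILES; fill each atom to its normal valence:
  7 × C: no H
  5 × O: no H
  3 × O: 1 H each → 3
  2 × Cl: no H
  2 × F: no H
  2 × N: no H
  1 × C: 3 H
  1 × C: 1 H
  1 × N (charge +1): no H
  1 × O (charge -1): no H
  Total hydrogens = 7.

7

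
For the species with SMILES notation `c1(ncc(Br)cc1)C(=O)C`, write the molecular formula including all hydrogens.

C7H6BrNO

Heavy atoms from the SMILES: 1 Br, 7 C, 1 N, 1 O.
Implicit hydrogens by atom environment:
  3 × C (aromatic): 1 H each → 3
  2 × C (aromatic): no H
  1 × Br: no H
  1 × C: 3 H
  1 × C: no H
  1 × N (aromatic): no H
  1 × O: no H
  Total hydrogens = 6.
Molecular formula: C7H6BrNO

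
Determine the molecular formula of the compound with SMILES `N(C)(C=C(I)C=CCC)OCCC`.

Heavy atoms from the SMILES: 10 C, 1 I, 1 N, 1 O.
Implicit hydrogens by atom environment:
  3 × C: 3 H each → 9
  3 × C: 2 H each → 6
  3 × C: 1 H each → 3
  1 × C: no H
  1 × I: no H
  1 × N: no H
  1 × O: no H
  Total hydrogens = 18.
Molecular formula: C10H18INO

C10H18INO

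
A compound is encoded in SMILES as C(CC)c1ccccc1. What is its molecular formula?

Heavy atoms from the SMILES: 9 C.
Implicit hydrogens by atom environment:
  5 × C (aromatic): 1 H each → 5
  2 × C: 2 H each → 4
  1 × C: 3 H
  1 × C (aromatic): no H
  Total hydrogens = 12.
Molecular formula: C9H12

C9H12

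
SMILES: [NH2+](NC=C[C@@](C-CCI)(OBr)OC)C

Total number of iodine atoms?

1

The symbol for iodine appears 1 time in the SMILES.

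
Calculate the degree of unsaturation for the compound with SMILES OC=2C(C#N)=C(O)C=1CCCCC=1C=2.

7

Molecular formula from the SMILES: C11H11NO2.
DoU = (2C + 2 + N − H − X)/2 = (2·11 + 2 + 1 − 11 − 0)/2 = 14/2 = 7.
(Structurally: 2 ring(s) + 5 π bond(s) = 7.)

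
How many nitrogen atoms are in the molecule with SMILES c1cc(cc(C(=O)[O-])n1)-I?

The symbol for nitrogen appears 1 time in the SMILES.

1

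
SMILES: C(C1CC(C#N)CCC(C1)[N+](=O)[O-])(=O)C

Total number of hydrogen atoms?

Hydrogens are implicit in SMILES; fill each atom to its normal valence:
  4 × C: 2 H each → 8
  3 × C: 1 H each → 3
  2 × C: no H
  2 × O: no H
  1 × C: 3 H
  1 × N (charge +1): no H
  1 × N: no H
  1 × O (charge -1): no H
  Total hydrogens = 14.

14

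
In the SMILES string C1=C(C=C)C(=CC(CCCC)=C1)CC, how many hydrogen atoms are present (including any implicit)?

Hydrogens are implicit in SMILES; fill each atom to its normal valence:
  5 × C: 2 H each → 10
  3 × C (aromatic): 1 H each → 3
  3 × C (aromatic): no H
  2 × C: 3 H each → 6
  1 × C: 1 H
  Total hydrogens = 20.

20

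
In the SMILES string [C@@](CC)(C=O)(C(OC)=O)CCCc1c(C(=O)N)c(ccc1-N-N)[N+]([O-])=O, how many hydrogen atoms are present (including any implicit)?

22

Hydrogens are implicit in SMILES; fill each atom to its normal valence:
  5 × O: no H
  4 × C: 2 H each → 8
  4 × C (aromatic): no H
  3 × C: no H
  2 × C: 3 H each → 6
  2 × C (aromatic): 1 H each → 2
  2 × N: 2 H each → 4
  1 × C: 1 H
  1 × N: 1 H
  1 × N (charge +1): no H
  1 × O (charge -1): no H
  Total hydrogens = 22.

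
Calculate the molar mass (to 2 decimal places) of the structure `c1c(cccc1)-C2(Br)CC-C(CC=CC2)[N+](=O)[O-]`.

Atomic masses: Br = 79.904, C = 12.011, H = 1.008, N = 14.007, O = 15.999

Molecular formula: C14H16BrNO2.
M = 1×79.904 + 14×12.011 + 16×1.008 + 1×14.007 + 2×15.999 = 310.19 g/mol.

310.19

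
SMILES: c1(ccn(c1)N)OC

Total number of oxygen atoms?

The symbol for oxygen appears 1 time in the SMILES.

1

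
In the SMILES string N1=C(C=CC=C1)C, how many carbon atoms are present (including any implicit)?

The symbol for carbon appears 6 times in the SMILES.

6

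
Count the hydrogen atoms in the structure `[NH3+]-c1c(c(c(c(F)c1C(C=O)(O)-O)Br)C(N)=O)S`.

9

Hydrogens are implicit in SMILES; fill each atom to its normal valence:
  6 × C (aromatic): no H
  2 × C: no H
  2 × O: 1 H each → 2
  2 × O: no H
  1 × Br: no H
  1 × C: 1 H
  1 × F: no H
  1 × N (charge +1): 3 H
  1 × N: 2 H
  1 × S: 1 H
  Total hydrogens = 9.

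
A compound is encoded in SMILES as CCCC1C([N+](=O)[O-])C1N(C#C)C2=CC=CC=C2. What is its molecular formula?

C14H16N2O2

Heavy atoms from the SMILES: 14 C, 2 N, 2 O.
Implicit hydrogens by atom environment:
  5 × C (aromatic): 1 H each → 5
  4 × C: 1 H each → 4
  2 × C: 2 H each → 4
  1 × C: 3 H
  1 × C (aromatic): no H
  1 × C: no H
  1 × N (charge +1): no H
  1 × N: no H
  1 × O: no H
  1 × O (charge -1): no H
  Total hydrogens = 16.
Molecular formula: C14H16N2O2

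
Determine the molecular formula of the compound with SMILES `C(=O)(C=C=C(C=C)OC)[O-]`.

C7H7O3-

Heavy atoms from the SMILES: 7 C, 3 O.
Implicit hydrogens by atom environment:
  3 × C: no H
  2 × C: 1 H each → 2
  2 × O: no H
  1 × C: 3 H
  1 × C: 2 H
  1 × O (charge -1): no H
  Total hydrogens = 7.
Net charge -1.
Molecular formula: C7H7O3-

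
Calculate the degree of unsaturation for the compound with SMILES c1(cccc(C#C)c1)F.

Molecular formula from the SMILES: C8H5F.
DoU = (2C + 2 + N − H − X)/2 = (2·8 + 2 + 0 − 5 − 1)/2 = 12/2 = 6.
(Structurally: 1 ring(s) + 5 π bond(s) = 6.)

6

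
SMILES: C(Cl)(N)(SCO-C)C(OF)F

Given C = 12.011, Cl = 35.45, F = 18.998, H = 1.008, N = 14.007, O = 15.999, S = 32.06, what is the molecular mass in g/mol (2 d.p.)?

Molecular formula: C4H8ClF2NO2S.
M = 4×12.011 + 1×35.45 + 2×18.998 + 8×1.008 + 1×14.007 + 2×15.999 + 1×32.06 = 207.62 g/mol.

207.62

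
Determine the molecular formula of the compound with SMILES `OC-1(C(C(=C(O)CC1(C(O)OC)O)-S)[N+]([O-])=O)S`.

C8H13NO7S2

Heavy atoms from the SMILES: 8 C, 1 N, 7 O, 2 S.
Implicit hydrogens by atom environment:
  4 × C: no H
  4 × O: 1 H each → 4
  2 × C: 1 H each → 2
  2 × O: no H
  2 × S: 1 H each → 2
  1 × C: 3 H
  1 × C: 2 H
  1 × N (charge +1): no H
  1 × O (charge -1): no H
  Total hydrogens = 13.
Molecular formula: C8H13NO7S2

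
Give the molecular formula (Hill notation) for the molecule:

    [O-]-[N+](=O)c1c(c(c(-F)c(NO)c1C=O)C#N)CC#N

Heavy atoms from the SMILES: 10 C, 1 F, 4 N, 4 O.
Implicit hydrogens by atom environment:
  6 × C (aromatic): no H
  2 × C: no H
  2 × N: no H
  2 × O: no H
  1 × C: 2 H
  1 × C: 1 H
  1 × F: no H
  1 × N: 1 H
  1 × N (charge +1): no H
  1 × O: 1 H
  1 × O (charge -1): no H
  Total hydrogens = 5.
Molecular formula: C10H5FN4O4

C10H5FN4O4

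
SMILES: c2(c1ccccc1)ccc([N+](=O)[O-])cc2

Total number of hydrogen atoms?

Hydrogens are implicit in SMILES; fill each atom to its normal valence:
  9 × C (aromatic): 1 H each → 9
  3 × C (aromatic): no H
  1 × N (charge +1): no H
  1 × O: no H
  1 × O (charge -1): no H
  Total hydrogens = 9.

9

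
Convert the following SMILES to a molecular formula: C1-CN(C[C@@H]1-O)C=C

C6H11NO

Heavy atoms from the SMILES: 6 C, 1 N, 1 O.
Implicit hydrogens by atom environment:
  4 × C: 2 H each → 8
  2 × C: 1 H each → 2
  1 × N: no H
  1 × O: 1 H
  Total hydrogens = 11.
Molecular formula: C6H11NO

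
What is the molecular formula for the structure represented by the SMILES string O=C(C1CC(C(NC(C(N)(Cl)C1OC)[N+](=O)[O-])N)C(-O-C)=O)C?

C12H21ClN4O6

Heavy atoms from the SMILES: 12 C, 1 Cl, 4 N, 6 O.
Implicit hydrogens by atom environment:
  5 × C: 1 H each → 5
  5 × O: no H
  3 × C: 3 H each → 9
  3 × C: no H
  2 × N: 2 H each → 4
  1 × C: 2 H
  1 × Cl: no H
  1 × N: 1 H
  1 × N (charge +1): no H
  1 × O (charge -1): no H
  Total hydrogens = 21.
Molecular formula: C12H21ClN4O6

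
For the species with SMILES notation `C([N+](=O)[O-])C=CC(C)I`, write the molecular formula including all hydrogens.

C5H8INO2

Heavy atoms from the SMILES: 5 C, 1 I, 1 N, 2 O.
Implicit hydrogens by atom environment:
  3 × C: 1 H each → 3
  1 × C: 3 H
  1 × C: 2 H
  1 × I: no H
  1 × N (charge +1): no H
  1 × O: no H
  1 × O (charge -1): no H
  Total hydrogens = 8.
Molecular formula: C5H8INO2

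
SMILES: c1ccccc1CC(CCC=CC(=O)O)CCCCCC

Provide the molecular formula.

Heavy atoms from the SMILES: 19 C, 2 O.
Implicit hydrogens by atom environment:
  8 × C: 2 H each → 16
  5 × C (aromatic): 1 H each → 5
  3 × C: 1 H each → 3
  1 × C: 3 H
  1 × C: no H
  1 × C (aromatic): no H
  1 × O: 1 H
  1 × O: no H
  Total hydrogens = 28.
Molecular formula: C19H28O2

C19H28O2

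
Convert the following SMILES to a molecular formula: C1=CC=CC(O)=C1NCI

Heavy atoms from the SMILES: 7 C, 1 I, 1 N, 1 O.
Implicit hydrogens by atom environment:
  4 × C (aromatic): 1 H each → 4
  2 × C (aromatic): no H
  1 × C: 2 H
  1 × I: no H
  1 × N: 1 H
  1 × O: 1 H
  Total hydrogens = 8.
Molecular formula: C7H8INO

C7H8INO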